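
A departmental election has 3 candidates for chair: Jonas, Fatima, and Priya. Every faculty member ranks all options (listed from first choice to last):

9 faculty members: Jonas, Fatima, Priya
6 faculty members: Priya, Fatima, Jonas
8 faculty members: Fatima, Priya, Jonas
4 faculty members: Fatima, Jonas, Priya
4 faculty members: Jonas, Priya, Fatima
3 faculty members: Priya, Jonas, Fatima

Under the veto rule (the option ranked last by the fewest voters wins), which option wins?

Fatima

Last-place votes: Jonas 14, Fatima 7, Priya 13.
Fatima is ranked last by the fewest voters, so Fatima wins.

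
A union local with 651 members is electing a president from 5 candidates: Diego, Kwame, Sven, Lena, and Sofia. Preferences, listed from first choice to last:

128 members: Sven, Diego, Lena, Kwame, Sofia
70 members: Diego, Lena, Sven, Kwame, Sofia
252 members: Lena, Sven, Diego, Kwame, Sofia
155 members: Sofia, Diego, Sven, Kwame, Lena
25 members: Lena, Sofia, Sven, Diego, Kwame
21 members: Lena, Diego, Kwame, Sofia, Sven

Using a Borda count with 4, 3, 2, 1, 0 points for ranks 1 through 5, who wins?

Sven

Diego: 128·3 + 70·4 + 252·2 + 155·3 + 25·1 + 21·3 = 1721
Kwame: 128·1 + 70·1 + 252·1 + 155·1 + 25·0 + 21·2 = 647
Sven: 128·4 + 70·2 + 252·3 + 155·2 + 25·2 + 21·0 = 1768
Lena: 128·2 + 70·3 + 252·4 + 155·0 + 25·4 + 21·4 = 1658
Sofia: 128·0 + 70·0 + 252·0 + 155·4 + 25·3 + 21·1 = 716
Sven has the highest Borda score (1768).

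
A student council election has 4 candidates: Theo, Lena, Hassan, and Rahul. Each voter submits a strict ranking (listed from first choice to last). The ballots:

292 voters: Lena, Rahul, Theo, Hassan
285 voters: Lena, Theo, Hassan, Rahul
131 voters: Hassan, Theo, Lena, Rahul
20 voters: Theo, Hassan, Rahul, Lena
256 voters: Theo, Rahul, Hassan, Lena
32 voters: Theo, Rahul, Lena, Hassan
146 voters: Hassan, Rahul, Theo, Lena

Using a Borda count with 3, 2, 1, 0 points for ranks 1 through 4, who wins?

Theo

Theo: 292·1 + 285·2 + 131·2 + 20·3 + 256·3 + 32·3 + 146·1 = 2194
Lena: 292·3 + 285·3 + 131·1 + 20·0 + 256·0 + 32·1 + 146·0 = 1894
Hassan: 292·0 + 285·1 + 131·3 + 20·2 + 256·1 + 32·0 + 146·3 = 1412
Rahul: 292·2 + 285·0 + 131·0 + 20·1 + 256·2 + 32·2 + 146·2 = 1472
Theo has the highest Borda score (2194).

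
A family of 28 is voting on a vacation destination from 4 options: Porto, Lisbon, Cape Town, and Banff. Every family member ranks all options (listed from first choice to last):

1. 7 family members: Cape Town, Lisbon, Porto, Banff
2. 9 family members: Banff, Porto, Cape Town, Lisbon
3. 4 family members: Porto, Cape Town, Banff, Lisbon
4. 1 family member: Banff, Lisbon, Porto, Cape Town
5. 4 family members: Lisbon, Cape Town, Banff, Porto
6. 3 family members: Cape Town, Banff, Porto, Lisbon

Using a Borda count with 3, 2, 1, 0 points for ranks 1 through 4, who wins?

Cape Town

Porto: 7·1 + 9·2 + 4·3 + 1·1 + 4·0 + 3·1 = 41
Lisbon: 7·2 + 9·0 + 4·0 + 1·2 + 4·3 + 3·0 = 28
Cape Town: 7·3 + 9·1 + 4·2 + 1·0 + 4·2 + 3·3 = 55
Banff: 7·0 + 9·3 + 4·1 + 1·3 + 4·1 + 3·2 = 44
Cape Town has the highest Borda score (55).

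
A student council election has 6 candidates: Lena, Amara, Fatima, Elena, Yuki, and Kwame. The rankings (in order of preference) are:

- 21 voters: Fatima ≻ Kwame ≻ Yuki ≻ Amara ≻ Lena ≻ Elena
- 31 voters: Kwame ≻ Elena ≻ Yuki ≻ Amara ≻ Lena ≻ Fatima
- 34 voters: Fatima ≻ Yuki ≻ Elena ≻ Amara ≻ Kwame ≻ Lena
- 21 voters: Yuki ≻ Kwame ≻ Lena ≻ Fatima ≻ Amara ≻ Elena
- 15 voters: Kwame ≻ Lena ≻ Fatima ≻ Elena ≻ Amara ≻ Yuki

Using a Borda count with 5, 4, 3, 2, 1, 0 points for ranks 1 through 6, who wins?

Kwame

Lena: 21·1 + 31·1 + 34·0 + 21·3 + 15·4 = 175
Amara: 21·2 + 31·2 + 34·2 + 21·1 + 15·1 = 208
Fatima: 21·5 + 31·0 + 34·5 + 21·2 + 15·3 = 362
Elena: 21·0 + 31·4 + 34·3 + 21·0 + 15·2 = 256
Yuki: 21·3 + 31·3 + 34·4 + 21·5 + 15·0 = 397
Kwame: 21·4 + 31·5 + 34·1 + 21·4 + 15·5 = 432
Kwame has the highest Borda score (432).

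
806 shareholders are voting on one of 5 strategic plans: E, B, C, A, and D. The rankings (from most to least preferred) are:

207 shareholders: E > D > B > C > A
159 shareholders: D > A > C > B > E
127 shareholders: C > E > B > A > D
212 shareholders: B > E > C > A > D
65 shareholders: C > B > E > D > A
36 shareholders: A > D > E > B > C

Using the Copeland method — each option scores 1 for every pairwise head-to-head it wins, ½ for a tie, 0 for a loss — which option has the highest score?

B

E: beats C, A, and D; loses to B → score 3.
B: beats E, C, A, and D → score 4.
C: beats A and D; loses to E and B → score 2.
A: loses to E, B, C, and D → score 0.
D: beats A; loses to E, B, and C → score 1.
B has the best pairwise record.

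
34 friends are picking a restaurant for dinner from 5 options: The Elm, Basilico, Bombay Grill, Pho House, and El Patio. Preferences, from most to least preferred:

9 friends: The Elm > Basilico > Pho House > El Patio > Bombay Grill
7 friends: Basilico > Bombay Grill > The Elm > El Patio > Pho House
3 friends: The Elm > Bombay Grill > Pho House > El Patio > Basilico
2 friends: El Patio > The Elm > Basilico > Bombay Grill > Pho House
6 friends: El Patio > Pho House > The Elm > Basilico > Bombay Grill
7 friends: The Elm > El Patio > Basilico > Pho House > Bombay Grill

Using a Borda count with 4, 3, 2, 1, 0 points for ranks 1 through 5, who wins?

The Elm: 9·4 + 7·2 + 3·4 + 2·3 + 6·2 + 7·4 = 108
Basilico: 9·3 + 7·4 + 3·0 + 2·2 + 6·1 + 7·2 = 79
Bombay Grill: 9·0 + 7·3 + 3·3 + 2·1 + 6·0 + 7·0 = 32
Pho House: 9·2 + 7·0 + 3·2 + 2·0 + 6·3 + 7·1 = 49
El Patio: 9·1 + 7·1 + 3·1 + 2·4 + 6·4 + 7·3 = 72
The Elm has the highest Borda score (108).

The Elm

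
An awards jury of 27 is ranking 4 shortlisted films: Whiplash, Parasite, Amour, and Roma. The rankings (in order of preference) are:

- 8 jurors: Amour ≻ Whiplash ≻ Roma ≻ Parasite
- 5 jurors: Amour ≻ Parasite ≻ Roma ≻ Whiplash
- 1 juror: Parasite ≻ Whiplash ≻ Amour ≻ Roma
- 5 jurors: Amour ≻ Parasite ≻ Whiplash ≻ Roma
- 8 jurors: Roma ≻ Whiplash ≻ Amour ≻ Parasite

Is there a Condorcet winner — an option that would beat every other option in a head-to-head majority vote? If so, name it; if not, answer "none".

Amour

Amour vs Whiplash: 18–9 for Amour.
Amour vs Parasite: 26–1 for Amour.
Amour vs Roma: 19–8 for Amour.
Amour beats every other option head-to-head.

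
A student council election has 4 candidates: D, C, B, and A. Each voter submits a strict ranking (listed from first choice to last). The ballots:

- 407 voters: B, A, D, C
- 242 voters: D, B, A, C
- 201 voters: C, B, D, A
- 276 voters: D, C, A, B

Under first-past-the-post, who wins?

D

First-place votes: D 518, C 201, B 407, A 0.
D has the most first-place votes.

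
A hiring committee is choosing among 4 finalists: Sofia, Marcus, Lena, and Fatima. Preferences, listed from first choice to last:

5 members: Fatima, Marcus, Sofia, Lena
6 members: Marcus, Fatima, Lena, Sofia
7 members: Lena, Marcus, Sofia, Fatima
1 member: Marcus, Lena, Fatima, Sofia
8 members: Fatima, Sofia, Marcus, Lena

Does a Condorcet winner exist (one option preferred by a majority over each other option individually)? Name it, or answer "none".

Marcus

Marcus vs Sofia: 19–8 for Marcus.
Marcus vs Lena: 20–7 for Marcus.
Marcus vs Fatima: 14–13 for Marcus.
Marcus beats every other option head-to-head.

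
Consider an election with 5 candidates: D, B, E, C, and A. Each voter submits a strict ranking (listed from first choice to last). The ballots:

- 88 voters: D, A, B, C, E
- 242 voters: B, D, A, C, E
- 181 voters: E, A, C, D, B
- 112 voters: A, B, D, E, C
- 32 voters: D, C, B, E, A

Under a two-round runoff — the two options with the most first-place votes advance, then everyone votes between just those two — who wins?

Round 1 first-place votes: D 120, B 242, E 181, C 0, A 112.
B and E advance.
Runoff: B is preferred to E by 474 voters; E by 181.
B wins the runoff.

B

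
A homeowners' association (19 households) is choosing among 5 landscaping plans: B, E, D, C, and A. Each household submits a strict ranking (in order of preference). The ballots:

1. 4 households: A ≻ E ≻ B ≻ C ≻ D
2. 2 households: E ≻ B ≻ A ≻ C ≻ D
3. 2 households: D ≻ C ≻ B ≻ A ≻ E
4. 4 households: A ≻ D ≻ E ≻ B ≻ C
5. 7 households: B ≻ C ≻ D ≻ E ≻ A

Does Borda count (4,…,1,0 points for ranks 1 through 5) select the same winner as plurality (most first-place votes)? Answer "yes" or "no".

Borda — scores: B 50, E 35, D 34, C 33, A 38. Winner: B.
Plurality — first-place votes: B 7, E 2, D 2, C 0, A 8. Winner: A.
The two methods disagree.

no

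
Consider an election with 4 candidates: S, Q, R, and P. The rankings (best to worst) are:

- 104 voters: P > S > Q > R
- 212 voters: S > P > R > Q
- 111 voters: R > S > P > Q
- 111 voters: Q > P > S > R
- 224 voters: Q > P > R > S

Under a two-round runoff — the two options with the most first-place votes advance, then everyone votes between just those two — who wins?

Round 1 first-place votes: S 212, Q 335, R 111, P 104.
Q and S advance.
Runoff: Q is preferred to S by 335 voters; S by 427.
S wins the runoff.

S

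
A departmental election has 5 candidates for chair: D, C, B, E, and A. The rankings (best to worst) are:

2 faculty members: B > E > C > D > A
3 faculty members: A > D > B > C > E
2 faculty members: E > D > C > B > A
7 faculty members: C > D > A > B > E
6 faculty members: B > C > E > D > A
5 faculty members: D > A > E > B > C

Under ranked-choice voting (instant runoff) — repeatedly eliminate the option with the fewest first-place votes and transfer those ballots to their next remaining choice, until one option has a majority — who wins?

Round 1: D 5, C 7, B 8, E 2, A 3. Eliminate E.
Round 2: D 7, C 7, B 8, A 3. Eliminate A.
Round 3: D 10, C 7, B 8. Eliminate C.
Round 4: D 17, B 8. D has a majority.

D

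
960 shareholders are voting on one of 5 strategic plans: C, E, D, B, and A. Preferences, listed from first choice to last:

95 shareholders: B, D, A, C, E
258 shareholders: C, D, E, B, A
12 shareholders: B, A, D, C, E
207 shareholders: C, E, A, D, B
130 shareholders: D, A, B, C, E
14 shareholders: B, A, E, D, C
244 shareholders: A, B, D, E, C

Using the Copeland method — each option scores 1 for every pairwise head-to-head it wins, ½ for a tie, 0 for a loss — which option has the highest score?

D

C: beats E; loses to D, B, and A → score 1.
E: loses to C, D, B, and A → score 0.
D: beats C, E, B, and A → score 4.
B: beats C and E; loses to D and A → score 2.
A: beats C, E, and B; loses to D → score 3.
D has the best pairwise record.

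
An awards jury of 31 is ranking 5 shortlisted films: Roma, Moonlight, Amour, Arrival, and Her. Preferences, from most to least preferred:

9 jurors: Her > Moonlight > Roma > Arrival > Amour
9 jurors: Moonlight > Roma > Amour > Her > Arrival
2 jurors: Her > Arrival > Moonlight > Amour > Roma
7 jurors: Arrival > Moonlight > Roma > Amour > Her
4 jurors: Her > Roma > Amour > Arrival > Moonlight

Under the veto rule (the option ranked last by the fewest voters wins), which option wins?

Roma

Last-place votes: Roma 2, Moonlight 4, Amour 9, Arrival 9, Her 7.
Roma is ranked last by the fewest voters, so Roma wins.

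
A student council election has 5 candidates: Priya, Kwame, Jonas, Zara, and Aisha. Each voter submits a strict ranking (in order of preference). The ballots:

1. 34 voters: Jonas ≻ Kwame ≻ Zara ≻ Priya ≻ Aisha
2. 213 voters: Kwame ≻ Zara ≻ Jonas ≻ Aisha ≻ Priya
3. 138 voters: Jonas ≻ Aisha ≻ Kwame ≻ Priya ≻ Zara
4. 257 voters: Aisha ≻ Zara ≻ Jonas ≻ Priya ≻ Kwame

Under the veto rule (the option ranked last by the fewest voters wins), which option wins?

Last-place votes: Priya 213, Kwame 257, Jonas 0, Zara 138, Aisha 34.
Jonas is ranked last by the fewest voters, so Jonas wins.

Jonas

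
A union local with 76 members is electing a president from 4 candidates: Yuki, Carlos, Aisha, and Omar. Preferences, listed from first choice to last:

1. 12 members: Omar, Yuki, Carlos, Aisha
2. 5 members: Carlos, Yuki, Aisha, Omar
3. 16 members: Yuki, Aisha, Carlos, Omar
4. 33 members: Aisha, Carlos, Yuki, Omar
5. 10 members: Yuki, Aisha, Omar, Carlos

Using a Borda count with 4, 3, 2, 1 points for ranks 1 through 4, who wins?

Yuki: 12·3 + 5·3 + 16·4 + 33·2 + 10·4 = 221
Carlos: 12·2 + 5·4 + 16·2 + 33·3 + 10·1 = 185
Aisha: 12·1 + 5·2 + 16·3 + 33·4 + 10·3 = 232
Omar: 12·4 + 5·1 + 16·1 + 33·1 + 10·2 = 122
Aisha has the highest Borda score (232).

Aisha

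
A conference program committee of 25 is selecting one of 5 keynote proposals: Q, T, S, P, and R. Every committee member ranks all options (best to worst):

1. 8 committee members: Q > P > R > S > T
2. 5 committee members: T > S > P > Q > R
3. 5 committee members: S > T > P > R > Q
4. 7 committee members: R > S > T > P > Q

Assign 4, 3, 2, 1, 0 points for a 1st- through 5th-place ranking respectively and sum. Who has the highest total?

S

Q: 8·4 + 5·1 + 5·0 + 7·0 = 37
T: 8·0 + 5·4 + 5·3 + 7·2 = 49
S: 8·1 + 5·3 + 5·4 + 7·3 = 64
P: 8·3 + 5·2 + 5·2 + 7·1 = 51
R: 8·2 + 5·0 + 5·1 + 7·4 = 49
S has the highest Borda score (64).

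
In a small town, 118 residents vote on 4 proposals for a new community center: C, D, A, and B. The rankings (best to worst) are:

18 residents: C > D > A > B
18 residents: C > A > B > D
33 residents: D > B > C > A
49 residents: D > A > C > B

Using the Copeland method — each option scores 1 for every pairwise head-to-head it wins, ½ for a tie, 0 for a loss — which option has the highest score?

C: beats A and B; loses to D → score 2.
D: beats C, A, and B → score 3.
A: beats B; loses to C and D → score 1.
B: loses to C, D, and A → score 0.
D has the best pairwise record.

D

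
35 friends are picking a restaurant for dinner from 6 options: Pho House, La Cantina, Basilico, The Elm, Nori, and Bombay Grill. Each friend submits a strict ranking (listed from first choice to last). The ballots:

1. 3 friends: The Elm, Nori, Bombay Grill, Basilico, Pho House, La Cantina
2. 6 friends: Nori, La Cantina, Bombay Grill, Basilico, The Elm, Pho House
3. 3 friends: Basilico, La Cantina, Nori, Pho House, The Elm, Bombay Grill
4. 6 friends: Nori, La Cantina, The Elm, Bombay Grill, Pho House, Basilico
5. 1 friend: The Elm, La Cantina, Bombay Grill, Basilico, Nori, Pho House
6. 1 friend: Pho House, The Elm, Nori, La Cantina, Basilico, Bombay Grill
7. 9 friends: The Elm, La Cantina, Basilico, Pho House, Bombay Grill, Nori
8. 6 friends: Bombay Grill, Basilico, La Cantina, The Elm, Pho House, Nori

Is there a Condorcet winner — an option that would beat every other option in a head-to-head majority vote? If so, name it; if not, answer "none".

La Cantina vs Pho House: 31–4 for La Cantina.
La Cantina vs Basilico: 23–12 for La Cantina.
La Cantina vs The Elm: 21–14 for La Cantina.
La Cantina vs Nori: 19–16 for La Cantina.
La Cantina vs Bombay Grill: 26–9 for La Cantina.
La Cantina beats every other option head-to-head.

La Cantina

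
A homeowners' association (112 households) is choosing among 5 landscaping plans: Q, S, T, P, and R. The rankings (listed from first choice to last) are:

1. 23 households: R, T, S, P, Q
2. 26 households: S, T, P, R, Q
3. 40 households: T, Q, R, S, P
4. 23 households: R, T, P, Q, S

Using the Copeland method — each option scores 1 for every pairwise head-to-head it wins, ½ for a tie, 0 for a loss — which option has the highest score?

Q: beats S; loses to T, P, and R → score 1.
S: beats P; loses to Q, T, and R → score 1.
T: beats Q, S, P, and R → score 4.
P: beats Q; loses to S, T, and R → score 1.
R: beats Q, S, and P; loses to T → score 3.
T has the best pairwise record.

T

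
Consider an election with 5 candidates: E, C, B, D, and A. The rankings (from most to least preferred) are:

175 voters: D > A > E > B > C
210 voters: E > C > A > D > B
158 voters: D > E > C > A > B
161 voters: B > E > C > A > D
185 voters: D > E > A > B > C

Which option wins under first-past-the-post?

D

First-place votes: E 210, C 0, B 161, D 518, A 0.
D has the most first-place votes.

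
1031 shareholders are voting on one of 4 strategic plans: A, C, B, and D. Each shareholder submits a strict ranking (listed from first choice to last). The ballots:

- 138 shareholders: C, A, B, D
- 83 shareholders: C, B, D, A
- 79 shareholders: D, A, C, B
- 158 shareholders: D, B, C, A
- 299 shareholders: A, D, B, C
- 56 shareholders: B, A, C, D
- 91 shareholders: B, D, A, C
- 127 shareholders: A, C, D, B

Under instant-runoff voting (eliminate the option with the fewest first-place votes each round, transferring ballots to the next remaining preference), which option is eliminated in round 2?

C

Round 1: A 426, C 221, B 147, D 237. Eliminate B.
Round 2: A 482, C 221, D 328. Eliminate C.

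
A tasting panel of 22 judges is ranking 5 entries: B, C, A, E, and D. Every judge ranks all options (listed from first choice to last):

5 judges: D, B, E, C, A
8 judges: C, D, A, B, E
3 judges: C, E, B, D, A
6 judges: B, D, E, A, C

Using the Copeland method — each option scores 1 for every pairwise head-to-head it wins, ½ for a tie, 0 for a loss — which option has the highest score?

B: beats A and E; ties C; loses to D → score 2.5.
C: beats A; ties B, E, and D → score 2.5.
A: loses to B, C, E, and D → score 0.
E: beats A; ties C; loses to B and D → score 1.5.
D: beats B, A, and E; ties C → score 3.5.
D has the best pairwise record.

D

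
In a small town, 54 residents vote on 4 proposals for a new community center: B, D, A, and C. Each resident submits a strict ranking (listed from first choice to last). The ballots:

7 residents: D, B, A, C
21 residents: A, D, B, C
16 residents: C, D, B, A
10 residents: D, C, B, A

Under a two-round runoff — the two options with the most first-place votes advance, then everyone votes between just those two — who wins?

D

Round 1 first-place votes: B 0, D 17, A 21, C 16.
A and D advance.
Runoff: A is preferred to D by 21 voters; D by 33.
D wins the runoff.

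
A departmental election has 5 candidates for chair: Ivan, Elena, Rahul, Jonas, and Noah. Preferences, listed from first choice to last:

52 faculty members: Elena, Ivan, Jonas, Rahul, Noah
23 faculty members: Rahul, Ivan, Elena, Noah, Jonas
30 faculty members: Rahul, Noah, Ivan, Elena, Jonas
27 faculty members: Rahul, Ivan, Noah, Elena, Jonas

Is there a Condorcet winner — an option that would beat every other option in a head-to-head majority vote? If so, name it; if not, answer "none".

Rahul vs Ivan: 80–52 for Rahul.
Rahul vs Elena: 80–52 for Rahul.
Rahul vs Jonas: 80–52 for Rahul.
Rahul vs Noah: 132–0 for Rahul.
Rahul beats every other option head-to-head.

Rahul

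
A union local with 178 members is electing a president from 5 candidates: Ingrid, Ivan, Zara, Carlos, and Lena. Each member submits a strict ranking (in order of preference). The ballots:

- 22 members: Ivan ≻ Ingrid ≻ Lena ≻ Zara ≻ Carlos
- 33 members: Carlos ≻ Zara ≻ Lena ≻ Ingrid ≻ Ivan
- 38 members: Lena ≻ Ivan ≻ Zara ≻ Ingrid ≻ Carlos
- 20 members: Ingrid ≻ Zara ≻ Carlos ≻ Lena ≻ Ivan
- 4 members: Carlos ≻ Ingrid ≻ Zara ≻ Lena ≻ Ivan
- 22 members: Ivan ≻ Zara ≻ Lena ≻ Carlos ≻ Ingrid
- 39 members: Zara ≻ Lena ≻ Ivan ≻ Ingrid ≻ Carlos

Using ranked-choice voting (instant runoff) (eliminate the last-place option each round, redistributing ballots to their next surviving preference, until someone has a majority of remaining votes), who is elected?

Round 1: Ingrid 20, Ivan 44, Zara 39, Carlos 37, Lena 38. Eliminate Ingrid.
Round 2: Ivan 44, Zara 59, Carlos 37, Lena 38. Eliminate Carlos.
Round 3: Ivan 44, Zara 96, Lena 38. Zara has a majority.

Zara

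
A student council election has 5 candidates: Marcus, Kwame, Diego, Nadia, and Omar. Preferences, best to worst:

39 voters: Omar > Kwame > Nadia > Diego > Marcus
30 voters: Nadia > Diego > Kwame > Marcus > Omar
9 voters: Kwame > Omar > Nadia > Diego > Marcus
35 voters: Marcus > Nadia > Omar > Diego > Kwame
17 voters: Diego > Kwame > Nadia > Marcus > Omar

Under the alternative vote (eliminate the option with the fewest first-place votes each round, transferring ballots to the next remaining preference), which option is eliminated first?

Kwame

Round 1: Marcus 35, Kwame 9, Diego 17, Nadia 30, Omar 39. Eliminate Kwame.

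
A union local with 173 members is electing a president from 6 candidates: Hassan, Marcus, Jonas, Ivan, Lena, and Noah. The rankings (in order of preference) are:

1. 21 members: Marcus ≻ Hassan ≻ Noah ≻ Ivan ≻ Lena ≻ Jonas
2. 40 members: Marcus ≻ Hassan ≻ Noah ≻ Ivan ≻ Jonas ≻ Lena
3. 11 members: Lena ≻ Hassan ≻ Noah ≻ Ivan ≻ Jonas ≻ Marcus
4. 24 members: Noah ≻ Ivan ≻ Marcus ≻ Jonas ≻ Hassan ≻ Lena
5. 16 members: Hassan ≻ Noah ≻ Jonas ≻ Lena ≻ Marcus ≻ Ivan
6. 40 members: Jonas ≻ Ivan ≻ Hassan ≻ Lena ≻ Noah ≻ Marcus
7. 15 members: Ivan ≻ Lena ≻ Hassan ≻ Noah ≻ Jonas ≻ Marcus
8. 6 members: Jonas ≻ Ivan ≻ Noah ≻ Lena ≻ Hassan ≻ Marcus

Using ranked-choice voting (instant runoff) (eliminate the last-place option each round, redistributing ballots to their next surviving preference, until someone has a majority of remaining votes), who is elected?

Round 1: Hassan 16, Marcus 61, Jonas 46, Ivan 15, Lena 11, Noah 24. Eliminate Lena.
Round 2: Hassan 27, Marcus 61, Jonas 46, Ivan 15, Noah 24. Eliminate Ivan.
Round 3: Hassan 42, Marcus 61, Jonas 46, Noah 24. Eliminate Noah.
Round 4: Hassan 42, Marcus 85, Jonas 46. Eliminate Hassan.
Round 5: Marcus 85, Jonas 88. Jonas has a majority.

Jonas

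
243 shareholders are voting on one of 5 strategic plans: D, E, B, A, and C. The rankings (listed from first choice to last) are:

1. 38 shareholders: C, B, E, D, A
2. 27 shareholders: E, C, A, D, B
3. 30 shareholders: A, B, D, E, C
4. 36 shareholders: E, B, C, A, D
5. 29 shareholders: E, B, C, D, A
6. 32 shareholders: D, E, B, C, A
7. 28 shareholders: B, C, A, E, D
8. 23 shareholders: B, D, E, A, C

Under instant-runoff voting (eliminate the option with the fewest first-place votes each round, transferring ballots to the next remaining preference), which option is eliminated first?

Round 1: D 32, E 92, B 51, A 30, C 38. Eliminate A.

A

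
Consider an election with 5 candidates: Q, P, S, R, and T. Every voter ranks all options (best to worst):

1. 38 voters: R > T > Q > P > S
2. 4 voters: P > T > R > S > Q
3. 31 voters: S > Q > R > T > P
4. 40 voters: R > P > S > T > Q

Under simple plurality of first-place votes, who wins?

First-place votes: Q 0, P 4, S 31, R 78, T 0.
R has the most first-place votes.

R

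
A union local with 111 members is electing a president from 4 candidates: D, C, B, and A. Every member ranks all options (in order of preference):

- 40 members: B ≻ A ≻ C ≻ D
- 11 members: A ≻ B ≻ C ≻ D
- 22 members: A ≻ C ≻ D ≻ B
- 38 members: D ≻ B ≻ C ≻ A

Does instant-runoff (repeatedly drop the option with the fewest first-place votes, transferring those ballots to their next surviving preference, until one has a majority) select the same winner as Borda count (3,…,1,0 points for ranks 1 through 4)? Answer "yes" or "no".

no

Instant-runoff — R1 D 38, C 0, B 40, A 33 (C out); R2 D 38, B 40, A 33 (A out); R3 D 60, B 51 (D winner). Winner: D.
Borda — scores: D 136, C 133, B 218, A 179. Winner: B.
The two methods disagree.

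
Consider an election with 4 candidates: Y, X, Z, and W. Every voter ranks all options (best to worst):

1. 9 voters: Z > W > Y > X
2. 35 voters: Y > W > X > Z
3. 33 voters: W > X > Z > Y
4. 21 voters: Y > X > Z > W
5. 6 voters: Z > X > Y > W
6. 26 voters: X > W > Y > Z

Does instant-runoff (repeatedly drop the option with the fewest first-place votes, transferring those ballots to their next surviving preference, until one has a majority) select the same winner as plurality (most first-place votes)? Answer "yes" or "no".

no

Instant-runoff — R1 Y 56, X 26, Z 15, W 33 (Z out); R2 Y 56, X 32, W 42 (X out); R3 Y 62, W 68 (W winner). Winner: W.
Plurality — first-place votes: Y 56, X 26, Z 15, W 33. Winner: Y.
The two methods disagree.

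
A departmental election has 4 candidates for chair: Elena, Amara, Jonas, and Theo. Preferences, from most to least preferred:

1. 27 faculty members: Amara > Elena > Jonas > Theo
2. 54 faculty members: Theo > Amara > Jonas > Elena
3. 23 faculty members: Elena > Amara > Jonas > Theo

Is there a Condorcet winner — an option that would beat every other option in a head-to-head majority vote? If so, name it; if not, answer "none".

Theo

Theo vs Elena: 54–50 for Theo.
Theo vs Amara: 54–50 for Theo.
Theo vs Jonas: 54–50 for Theo.
Theo beats every other option head-to-head.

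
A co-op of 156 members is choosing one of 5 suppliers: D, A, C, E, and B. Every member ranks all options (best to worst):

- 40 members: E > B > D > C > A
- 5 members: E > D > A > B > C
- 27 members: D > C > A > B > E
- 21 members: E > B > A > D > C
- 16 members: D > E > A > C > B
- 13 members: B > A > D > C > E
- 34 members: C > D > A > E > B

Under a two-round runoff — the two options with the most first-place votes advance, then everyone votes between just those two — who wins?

D

Round 1 first-place votes: D 43, A 0, C 34, E 66, B 13.
E and D advance.
Runoff: E is preferred to D by 66 voters; D by 90.
D wins the runoff.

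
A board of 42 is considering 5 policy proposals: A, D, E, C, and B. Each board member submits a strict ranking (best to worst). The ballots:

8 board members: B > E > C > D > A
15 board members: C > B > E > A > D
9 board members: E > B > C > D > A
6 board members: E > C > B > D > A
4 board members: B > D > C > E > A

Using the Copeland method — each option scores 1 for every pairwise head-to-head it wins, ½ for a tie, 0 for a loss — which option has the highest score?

B

A: loses to D, E, C, and B → score 0.
D: beats A; loses to E, C, and B → score 1.
E: beats A, D, and C; loses to B → score 3.
C: beats A and D; ties B; loses to E → score 2.5.
B: beats A, D, and E; ties C → score 3.5.
B has the best pairwise record.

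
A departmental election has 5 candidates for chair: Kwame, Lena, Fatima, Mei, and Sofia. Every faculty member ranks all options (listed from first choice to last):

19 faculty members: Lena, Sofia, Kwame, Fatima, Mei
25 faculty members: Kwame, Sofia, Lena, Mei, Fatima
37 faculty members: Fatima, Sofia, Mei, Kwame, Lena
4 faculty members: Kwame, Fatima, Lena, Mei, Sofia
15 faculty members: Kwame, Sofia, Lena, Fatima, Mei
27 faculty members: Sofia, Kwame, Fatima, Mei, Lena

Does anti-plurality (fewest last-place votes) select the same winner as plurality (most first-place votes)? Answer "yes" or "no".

Anti-plurality — last-place votes: Kwame 0, Lena 64, Fatima 25, Mei 34, Sofia 4. Winner: Kwame.
Plurality — first-place votes: Kwame 44, Lena 19, Fatima 37, Mei 0, Sofia 27. Winner: Kwame.
The two methods agree.

yes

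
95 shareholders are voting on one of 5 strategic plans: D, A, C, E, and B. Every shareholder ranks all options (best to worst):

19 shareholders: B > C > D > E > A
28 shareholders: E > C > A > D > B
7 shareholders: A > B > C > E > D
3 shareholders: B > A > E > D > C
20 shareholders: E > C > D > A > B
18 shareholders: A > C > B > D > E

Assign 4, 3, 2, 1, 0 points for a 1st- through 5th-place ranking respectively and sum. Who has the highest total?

C

D: 19·2 + 28·1 + 7·0 + 3·1 + 20·2 + 18·1 = 127
A: 19·0 + 28·2 + 7·4 + 3·3 + 20·1 + 18·4 = 185
C: 19·3 + 28·3 + 7·2 + 3·0 + 20·3 + 18·3 = 269
E: 19·1 + 28·4 + 7·1 + 3·2 + 20·4 + 18·0 = 224
B: 19·4 + 28·0 + 7·3 + 3·4 + 20·0 + 18·2 = 145
C has the highest Borda score (269).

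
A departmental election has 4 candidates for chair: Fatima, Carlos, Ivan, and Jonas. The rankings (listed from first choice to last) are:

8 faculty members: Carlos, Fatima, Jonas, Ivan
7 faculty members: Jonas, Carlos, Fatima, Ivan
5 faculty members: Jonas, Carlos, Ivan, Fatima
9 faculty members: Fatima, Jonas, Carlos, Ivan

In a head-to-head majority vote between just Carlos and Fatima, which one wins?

Carlos

Voters preferring Carlos to Fatima: 20; preferring Fatima to Carlos: 9.
Carlos wins the head-to-head.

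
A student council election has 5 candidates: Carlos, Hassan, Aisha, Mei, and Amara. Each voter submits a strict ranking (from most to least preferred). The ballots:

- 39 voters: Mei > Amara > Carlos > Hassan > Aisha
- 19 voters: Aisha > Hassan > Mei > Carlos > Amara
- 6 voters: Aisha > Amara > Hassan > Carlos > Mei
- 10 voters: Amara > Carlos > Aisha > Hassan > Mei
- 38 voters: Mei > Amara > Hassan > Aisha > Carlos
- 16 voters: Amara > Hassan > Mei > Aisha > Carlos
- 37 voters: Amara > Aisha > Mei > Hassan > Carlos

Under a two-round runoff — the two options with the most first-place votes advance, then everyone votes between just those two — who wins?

Mei

Round 1 first-place votes: Carlos 0, Hassan 0, Aisha 25, Mei 77, Amara 63.
Mei and Amara advance.
Runoff: Mei is preferred to Amara by 96 voters; Amara by 69.
Mei wins the runoff.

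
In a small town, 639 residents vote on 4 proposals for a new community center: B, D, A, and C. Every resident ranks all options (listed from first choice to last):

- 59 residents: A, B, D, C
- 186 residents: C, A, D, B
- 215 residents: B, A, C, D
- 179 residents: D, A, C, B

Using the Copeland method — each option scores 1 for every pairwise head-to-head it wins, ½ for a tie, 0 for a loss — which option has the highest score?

B: loses to D, A, and C → score 0.
D: beats B; loses to A and C → score 1.
A: beats B, D, and C → score 3.
C: beats B and D; loses to A → score 2.
A has the best pairwise record.

A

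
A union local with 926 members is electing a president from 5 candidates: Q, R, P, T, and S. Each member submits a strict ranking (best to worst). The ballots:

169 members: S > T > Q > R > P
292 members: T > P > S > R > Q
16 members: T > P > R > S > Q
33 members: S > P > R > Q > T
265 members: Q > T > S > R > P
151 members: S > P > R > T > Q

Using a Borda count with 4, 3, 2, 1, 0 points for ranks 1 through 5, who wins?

Q: 169·2 + 292·0 + 16·0 + 33·1 + 265·4 + 151·0 = 1431
R: 169·1 + 292·1 + 16·2 + 33·2 + 265·1 + 151·2 = 1126
P: 169·0 + 292·3 + 16·3 + 33·3 + 265·0 + 151·3 = 1476
T: 169·3 + 292·4 + 16·4 + 33·0 + 265·3 + 151·1 = 2685
S: 169·4 + 292·2 + 16·1 + 33·4 + 265·2 + 151·4 = 2542
T has the highest Borda score (2685).

T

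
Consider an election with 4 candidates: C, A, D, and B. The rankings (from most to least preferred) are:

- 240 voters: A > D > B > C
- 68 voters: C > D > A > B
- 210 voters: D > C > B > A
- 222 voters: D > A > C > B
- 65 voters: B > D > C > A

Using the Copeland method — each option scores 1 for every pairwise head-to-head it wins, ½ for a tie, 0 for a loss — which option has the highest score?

D

C: beats B; loses to A and D → score 1.
A: beats C and B; loses to D → score 2.
D: beats C, A, and B → score 3.
B: loses to C, A, and D → score 0.
D has the best pairwise record.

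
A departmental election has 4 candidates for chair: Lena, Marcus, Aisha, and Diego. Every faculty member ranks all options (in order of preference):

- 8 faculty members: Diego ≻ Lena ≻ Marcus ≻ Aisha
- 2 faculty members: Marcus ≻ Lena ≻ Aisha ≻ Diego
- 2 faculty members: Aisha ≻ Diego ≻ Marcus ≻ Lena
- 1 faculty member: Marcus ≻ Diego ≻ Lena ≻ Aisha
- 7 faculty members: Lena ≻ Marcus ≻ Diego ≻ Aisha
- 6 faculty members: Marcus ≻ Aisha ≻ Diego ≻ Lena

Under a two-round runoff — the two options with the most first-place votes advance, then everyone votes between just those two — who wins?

Marcus

Round 1 first-place votes: Lena 7, Marcus 9, Aisha 2, Diego 8.
Marcus and Diego advance.
Runoff: Marcus is preferred to Diego by 16 voters; Diego by 10.
Marcus wins the runoff.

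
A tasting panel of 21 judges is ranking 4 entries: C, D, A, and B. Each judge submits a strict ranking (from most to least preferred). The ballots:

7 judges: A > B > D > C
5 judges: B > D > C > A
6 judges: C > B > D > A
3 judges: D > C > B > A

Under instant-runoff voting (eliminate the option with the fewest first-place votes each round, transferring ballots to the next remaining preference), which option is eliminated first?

Round 1: C 6, D 3, A 7, B 5. Eliminate D.

D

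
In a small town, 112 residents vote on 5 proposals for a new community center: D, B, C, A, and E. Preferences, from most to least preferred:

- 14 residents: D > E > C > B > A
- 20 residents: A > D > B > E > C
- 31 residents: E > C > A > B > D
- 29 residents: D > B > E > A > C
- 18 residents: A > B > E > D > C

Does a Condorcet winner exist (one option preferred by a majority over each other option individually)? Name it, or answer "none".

none

Checking pairwise contests:
A beats D 69–43.
D beats B 63–49.
D beats C 81–31.
E beats A 74–38.
D beats E 63–49.
Every option loses at least one head-to-head, so there is no Condorcet winner.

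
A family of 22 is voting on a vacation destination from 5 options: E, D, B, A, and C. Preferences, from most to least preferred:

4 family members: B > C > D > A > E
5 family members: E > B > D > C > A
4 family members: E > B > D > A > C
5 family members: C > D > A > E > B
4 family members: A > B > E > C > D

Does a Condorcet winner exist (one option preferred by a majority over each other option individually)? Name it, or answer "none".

none

Checking pairwise contests:
A beats E 13–9.
E beats D 13–9.
E beats B 14–8.
D beats A 18–4.
E beats C 13–9.
Every option loses at least one head-to-head, so there is no Condorcet winner.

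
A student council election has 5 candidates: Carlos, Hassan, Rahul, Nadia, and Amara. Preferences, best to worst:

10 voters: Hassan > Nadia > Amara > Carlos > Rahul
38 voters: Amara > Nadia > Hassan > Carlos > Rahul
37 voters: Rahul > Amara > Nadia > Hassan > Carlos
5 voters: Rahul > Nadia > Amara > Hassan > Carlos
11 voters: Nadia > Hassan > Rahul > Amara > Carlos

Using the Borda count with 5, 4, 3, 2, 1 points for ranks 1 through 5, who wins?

Carlos: 10·2 + 38·2 + 37·1 + 5·1 + 11·1 = 149
Hassan: 10·5 + 38·3 + 37·2 + 5·2 + 11·4 = 292
Rahul: 10·1 + 38·1 + 37·5 + 5·5 + 11·3 = 291
Nadia: 10·4 + 38·4 + 37·3 + 5·4 + 11·5 = 378
Amara: 10·3 + 38·5 + 37·4 + 5·3 + 11·2 = 405
Amara has the highest Borda score (405).

Amara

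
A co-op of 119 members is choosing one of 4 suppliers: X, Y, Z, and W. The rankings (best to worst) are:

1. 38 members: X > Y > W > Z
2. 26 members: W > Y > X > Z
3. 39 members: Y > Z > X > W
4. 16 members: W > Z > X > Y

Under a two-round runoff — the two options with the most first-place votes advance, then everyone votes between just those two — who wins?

Round 1 first-place votes: X 38, Y 39, Z 0, W 42.
W and Y advance.
Runoff: W is preferred to Y by 42 voters; Y by 77.
Y wins the runoff.

Y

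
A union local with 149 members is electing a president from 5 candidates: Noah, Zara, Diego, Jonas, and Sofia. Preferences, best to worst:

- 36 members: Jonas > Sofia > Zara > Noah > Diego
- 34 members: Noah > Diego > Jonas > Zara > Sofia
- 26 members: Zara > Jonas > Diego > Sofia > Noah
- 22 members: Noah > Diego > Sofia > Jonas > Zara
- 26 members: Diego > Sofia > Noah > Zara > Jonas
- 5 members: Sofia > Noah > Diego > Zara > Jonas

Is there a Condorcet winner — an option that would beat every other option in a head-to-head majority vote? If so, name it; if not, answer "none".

none

Checking pairwise contests:
Sofia beats Noah 93–56.
Noah beats Zara 87–62.
Noah beats Diego 97–52.
Noah beats Jonas 87–62.
Diego beats Sofia 108–41.
Every option loses at least one head-to-head, so there is no Condorcet winner.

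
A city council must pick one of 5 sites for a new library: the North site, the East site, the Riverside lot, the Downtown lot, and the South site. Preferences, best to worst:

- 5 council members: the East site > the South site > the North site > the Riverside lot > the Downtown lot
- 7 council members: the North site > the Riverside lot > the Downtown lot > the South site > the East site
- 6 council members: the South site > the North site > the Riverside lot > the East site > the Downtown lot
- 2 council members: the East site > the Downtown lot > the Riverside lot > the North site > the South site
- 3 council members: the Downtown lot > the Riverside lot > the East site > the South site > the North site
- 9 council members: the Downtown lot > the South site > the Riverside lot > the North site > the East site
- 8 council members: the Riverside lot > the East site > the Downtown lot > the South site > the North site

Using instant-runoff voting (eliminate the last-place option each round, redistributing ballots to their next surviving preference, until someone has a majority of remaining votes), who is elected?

the Downtown lot

Round 1: the North site 7, the East site 7, the Riverside lot 8, the Downtown lot 12, the South site 6. Eliminate the South site.
Round 2: the North site 13, the East site 7, the Riverside lot 8, the Downtown lot 12. Eliminate the East site.
Round 3: the North site 18, the Riverside lot 8, the Downtown lot 14. Eliminate the Riverside lot.
Round 4: the North site 18, the Downtown lot 22. The Downtown lot has a majority.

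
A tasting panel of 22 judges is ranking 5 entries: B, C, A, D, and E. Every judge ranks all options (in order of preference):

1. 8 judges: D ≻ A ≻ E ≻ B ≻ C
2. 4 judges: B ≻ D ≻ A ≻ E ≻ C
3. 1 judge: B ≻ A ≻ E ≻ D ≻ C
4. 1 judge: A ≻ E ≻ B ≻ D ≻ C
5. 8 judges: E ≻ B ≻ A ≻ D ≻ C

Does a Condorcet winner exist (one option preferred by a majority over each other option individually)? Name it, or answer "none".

none

Checking pairwise contests:
E beats B 17–5.
B beats C 22–0.
B beats A 13–9.
B beats D 14–8.
A beats E 14–8.
Every option loses at least one head-to-head, so there is no Condorcet winner.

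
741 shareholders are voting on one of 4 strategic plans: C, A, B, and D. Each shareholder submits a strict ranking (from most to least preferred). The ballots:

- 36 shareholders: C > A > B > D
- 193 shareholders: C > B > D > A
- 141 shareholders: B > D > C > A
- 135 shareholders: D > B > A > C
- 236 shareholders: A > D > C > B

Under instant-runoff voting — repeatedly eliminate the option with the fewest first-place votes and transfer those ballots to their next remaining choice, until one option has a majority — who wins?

Round 1: C 229, A 236, B 141, D 135. Eliminate D.
Round 2: C 229, A 236, B 276. Eliminate C.
Round 3: A 272, B 469. B has a majority.

B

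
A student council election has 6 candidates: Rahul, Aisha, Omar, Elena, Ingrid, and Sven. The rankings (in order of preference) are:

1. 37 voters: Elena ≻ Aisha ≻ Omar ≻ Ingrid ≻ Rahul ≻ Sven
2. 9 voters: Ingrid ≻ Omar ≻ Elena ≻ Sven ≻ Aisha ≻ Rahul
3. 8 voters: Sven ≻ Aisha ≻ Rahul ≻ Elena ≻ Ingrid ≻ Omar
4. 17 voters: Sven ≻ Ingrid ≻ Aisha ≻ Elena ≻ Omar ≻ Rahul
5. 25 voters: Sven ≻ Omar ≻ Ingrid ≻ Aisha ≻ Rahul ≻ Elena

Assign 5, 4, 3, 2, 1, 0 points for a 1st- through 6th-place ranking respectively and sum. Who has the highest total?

Rahul: 37·1 + 9·0 + 8·3 + 17·0 + 25·1 = 86
Aisha: 37·4 + 9·1 + 8·4 + 17·3 + 25·2 = 290
Omar: 37·3 + 9·4 + 8·0 + 17·1 + 25·4 = 264
Elena: 37·5 + 9·3 + 8·2 + 17·2 + 25·0 = 262
Ingrid: 37·2 + 9·5 + 8·1 + 17·4 + 25·3 = 270
Sven: 37·0 + 9·2 + 8·5 + 17·5 + 25·5 = 268
Aisha has the highest Borda score (290).

Aisha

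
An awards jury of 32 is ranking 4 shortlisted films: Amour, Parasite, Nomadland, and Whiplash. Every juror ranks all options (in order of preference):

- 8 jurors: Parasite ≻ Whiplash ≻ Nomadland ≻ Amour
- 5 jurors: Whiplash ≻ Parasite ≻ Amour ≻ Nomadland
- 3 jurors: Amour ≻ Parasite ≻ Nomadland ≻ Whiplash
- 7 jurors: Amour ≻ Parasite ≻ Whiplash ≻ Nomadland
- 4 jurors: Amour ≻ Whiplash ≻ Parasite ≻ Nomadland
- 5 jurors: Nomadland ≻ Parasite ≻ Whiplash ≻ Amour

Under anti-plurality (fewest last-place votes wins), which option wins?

Last-place votes: Amour 13, Parasite 0, Nomadland 16, Whiplash 3.
Parasite is ranked last by the fewest voters, so Parasite wins.

Parasite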